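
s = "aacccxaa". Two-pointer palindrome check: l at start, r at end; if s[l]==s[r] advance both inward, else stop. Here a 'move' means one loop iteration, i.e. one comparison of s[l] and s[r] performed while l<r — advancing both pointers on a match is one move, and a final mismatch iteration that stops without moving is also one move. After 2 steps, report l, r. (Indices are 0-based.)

l=2, r=5

[0,7] 'a'=='a' → l++,r--
[1,6] 'a'=='a' → l++,r--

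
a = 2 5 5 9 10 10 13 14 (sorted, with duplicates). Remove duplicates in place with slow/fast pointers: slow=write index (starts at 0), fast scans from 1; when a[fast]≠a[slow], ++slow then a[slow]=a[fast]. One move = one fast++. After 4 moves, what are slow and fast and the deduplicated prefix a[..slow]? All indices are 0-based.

slow=3, fast=5, prefix=[2, 5, 9, 10]

(s=0,f=1) a[fast]=5≠a[slow]=2 write a[1]=5 → slow++,fast++
(s=1,f=2) a[fast]=5=a[slow] dup → fast++
(s=1,f=3) a[fast]=9≠a[slow]=5 write a[2]=9 → slow++,fast++
(s=2,f=4) a[fast]=10≠a[slow]=9 write a[3]=10 → slow++,fast++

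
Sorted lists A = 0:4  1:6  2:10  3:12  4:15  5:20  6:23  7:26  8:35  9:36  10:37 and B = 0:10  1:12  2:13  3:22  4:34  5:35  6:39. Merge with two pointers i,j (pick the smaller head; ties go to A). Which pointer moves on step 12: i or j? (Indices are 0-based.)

i

[i=0,j=0] A[i]=4<=B[j]=10 take 4 → i++
[i=1,j=0] A[i]=6<=B[j]=10 take 6 → i++
[i=2,j=0] A[i]=10<=B[j]=10 take 10 → i++
[i=3,j=0] A[i]=12>B[j]=10 take 10 → j++
[i=3,j=1] A[i]=12<=B[j]=12 take 12 → i++
[i=4,j=1] A[i]=15>B[j]=12 take 12 → j++
[i=4,j=2] A[i]=15>B[j]=13 take 13 → j++
[i=4,j=3] A[i]=15<=B[j]=22 take 15 → i++
[i=5,j=3] A[i]=20<=B[j]=22 take 20 → i++
[i=6,j=3] A[i]=23>B[j]=22 take 22 → j++
[i=6,j=4] A[i]=23<=B[j]=34 take 23 → i++
[i=7,j=4] A[i]=26<=B[j]=34 take 26 → i++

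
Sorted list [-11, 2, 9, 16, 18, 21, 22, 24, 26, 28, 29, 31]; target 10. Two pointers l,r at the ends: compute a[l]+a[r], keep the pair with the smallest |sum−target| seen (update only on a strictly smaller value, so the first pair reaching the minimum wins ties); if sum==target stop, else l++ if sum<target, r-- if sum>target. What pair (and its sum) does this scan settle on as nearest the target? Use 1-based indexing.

l=1 r=12: -11+31=20 d=10 *, r--
l=1 r=11: -11+29=18 d=8 *, r--
l=1 r=10: -11+28=17 d=7 *, r--
l=1 r=9: -11+26=15 d=5 *, r--
l=1 r=8: -11+24=13 d=3 *, r--
l=1 r=7: -11+22=11 d=1 *, r--
l=1 r=6: -11+21=10 d=0 *, stop

pair (-11, 21) with sum 10 (|Δ|=0)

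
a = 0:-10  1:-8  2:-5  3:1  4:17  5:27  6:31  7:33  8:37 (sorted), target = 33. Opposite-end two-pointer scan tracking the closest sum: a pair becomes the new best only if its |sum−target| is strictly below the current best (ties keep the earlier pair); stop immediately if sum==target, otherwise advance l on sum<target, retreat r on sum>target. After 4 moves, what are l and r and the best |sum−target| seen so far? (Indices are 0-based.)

l=3, r=7, best |Δ|=1

l=0 r=8: -10+37=27 d=6 *, l++
l=1 r=8: -8+37=29 d=4 *, l++
l=2 r=8: -5+37=32 d=1 *, l++
l=3 r=8: 1+37=38 d=5, r--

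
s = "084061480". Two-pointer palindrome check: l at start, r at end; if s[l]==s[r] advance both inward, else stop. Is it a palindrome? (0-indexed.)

[0,8] '0'=='0' → l++,r--
[1,7] '8'=='8' → l++,r--
[2,6] '4'=='4' → l++,r--
[3,5] '0'!='1' → stop

not a palindrome (mismatch at 3,5)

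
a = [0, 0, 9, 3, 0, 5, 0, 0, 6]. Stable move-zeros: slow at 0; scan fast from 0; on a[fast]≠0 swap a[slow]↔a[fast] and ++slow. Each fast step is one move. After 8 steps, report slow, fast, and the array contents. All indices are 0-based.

(s=0,f=0) a[fast]=0 → fast++
(s=0,f=1) a[fast]=0 → fast++
(s=0,f=2) a[fast]=9≠0 swap→a[0]=9 → slow++,fast++
(s=1,f=3) a[fast]=3≠0 swap→a[1]=3 → slow++,fast++
(s=2,f=4) a[fast]=0 → fast++
(s=2,f=5) a[fast]=5≠0 swap→a[2]=5 → slow++,fast++
(s=3,f=6) a[fast]=0 → fast++
(s=3,f=7) a[fast]=0 → fast++

slow=3, fast=8, a=[9, 3, 5, 0, 0, 0, 0, 0, 6]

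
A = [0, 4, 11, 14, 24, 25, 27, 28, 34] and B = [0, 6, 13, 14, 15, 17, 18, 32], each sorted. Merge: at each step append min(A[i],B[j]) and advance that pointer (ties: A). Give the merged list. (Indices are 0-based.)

[0, 0, 4, 6, 11, 13, 14, 14, 15, 17, 18, 24, 25, 27, 28, 32, 34]

i=0 j=0: A[i]=0<=B[j]=0 take 0, i++
i=1 j=0: A[i]=4>B[j]=0 take 0, j++
i=1 j=1: A[i]=4<=B[j]=6 take 4, i++
i=2 j=1: A[i]=11>B[j]=6 take 6, j++
i=2 j=2: A[i]=11<=B[j]=13 take 11, i++
i=3 j=2: A[i]=14>B[j]=13 take 13, j++
i=3 j=3: A[i]=14<=B[j]=14 take 14, i++
i=4 j=3: A[i]=24>B[j]=14 take 14, j++
i=4 j=4: A[i]=24>B[j]=15 take 15, j++
i=4 j=5: A[i]=24>B[j]=17 take 17, j++
i=4 j=6: A[i]=24>B[j]=18 take 18, j++
i=4 j=7: A[i]=24<=B[j]=32 take 24, i++
i=5 j=7: A[i]=25<=B[j]=32 take 25, i++
i=6 j=7: A[i]=27<=B[j]=32 take 27, i++
i=7 j=7: A[i]=28<=B[j]=32 take 28, i++
i=8 j=7: A[i]=34>B[j]=32 take 32, j++
i=8 j=8: B done, take A[i]=34, i++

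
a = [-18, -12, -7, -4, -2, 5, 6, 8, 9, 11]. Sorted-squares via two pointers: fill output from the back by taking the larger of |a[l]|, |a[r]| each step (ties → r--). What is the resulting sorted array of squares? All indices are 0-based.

[4, 16, 25, 36, 49, 64, 81, 121, 144, 324]

[0,9] |-18|>|11| out[9]=324 → l++
[1,9] |-12|>|11| out[8]=144 → l++
[2,9] |-7|<=|11| out[7]=121 → r--
[2,8] |-7|<=|9| out[6]=81 → r--
[2,7] |-7|<=|8| out[5]=64 → r--
[2,6] |-7|>|6| out[4]=49 → l++
[3,6] |-4|<=|6| out[3]=36 → r--
[3,5] |-4|<=|5| out[2]=25 → r--
[3,4] |-4|>|-2| out[1]=16 → l++
[4,4] |-2|<=|-2| out[0]=4 → r--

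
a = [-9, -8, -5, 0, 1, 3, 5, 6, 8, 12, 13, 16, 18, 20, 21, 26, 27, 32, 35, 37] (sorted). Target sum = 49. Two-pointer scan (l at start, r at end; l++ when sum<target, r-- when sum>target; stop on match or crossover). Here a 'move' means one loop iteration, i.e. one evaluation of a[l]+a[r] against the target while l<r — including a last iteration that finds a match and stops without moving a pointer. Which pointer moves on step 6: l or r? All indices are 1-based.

[1,20] -9+37=28 <49 → l++
[2,20] -8+37=29 <49 → l++
[3,20] -5+37=32 <49 → l++
[4,20] 0+37=37 <49 → l++
[5,20] 1+37=38 <49 → l++
[6,20] 3+37=40 <49 → l++

l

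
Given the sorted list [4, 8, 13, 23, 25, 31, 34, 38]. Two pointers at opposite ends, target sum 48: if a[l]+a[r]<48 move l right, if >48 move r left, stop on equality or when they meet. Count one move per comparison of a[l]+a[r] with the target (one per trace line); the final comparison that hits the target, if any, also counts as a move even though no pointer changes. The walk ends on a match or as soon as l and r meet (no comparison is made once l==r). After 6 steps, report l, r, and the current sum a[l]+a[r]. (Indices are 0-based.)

[0,7] 4+38=42 <48 → l++
[1,7] 8+38=46 <48 → l++
[2,7] 13+38=51 >48 → r--
[2,6] 13+34=47 <48 → l++
[3,6] 23+34=57 >48 → r--
[3,5] 23+31=54 >48 → r--

l=3, r=4, sum=48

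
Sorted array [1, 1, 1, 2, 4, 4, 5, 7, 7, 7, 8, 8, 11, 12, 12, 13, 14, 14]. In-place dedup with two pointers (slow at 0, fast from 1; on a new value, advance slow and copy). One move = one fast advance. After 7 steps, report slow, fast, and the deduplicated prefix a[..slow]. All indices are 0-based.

slow=4, fast=8, prefix=[1, 2, 4, 5, 7]

(s=0,f=1) a[fast]=1=a[slow] dup → fast++
(s=0,f=2) a[fast]=1=a[slow] dup → fast++
(s=0,f=3) a[fast]=2≠a[slow]=1 write a[1]=2 → slow++,fast++
(s=1,f=4) a[fast]=4≠a[slow]=2 write a[2]=4 → slow++,fast++
(s=2,f=5) a[fast]=4=a[slow] dup → fast++
(s=2,f=6) a[fast]=5≠a[slow]=4 write a[3]=5 → slow++,fast++
(s=3,f=7) a[fast]=7≠a[slow]=5 write a[4]=7 → slow++,fast++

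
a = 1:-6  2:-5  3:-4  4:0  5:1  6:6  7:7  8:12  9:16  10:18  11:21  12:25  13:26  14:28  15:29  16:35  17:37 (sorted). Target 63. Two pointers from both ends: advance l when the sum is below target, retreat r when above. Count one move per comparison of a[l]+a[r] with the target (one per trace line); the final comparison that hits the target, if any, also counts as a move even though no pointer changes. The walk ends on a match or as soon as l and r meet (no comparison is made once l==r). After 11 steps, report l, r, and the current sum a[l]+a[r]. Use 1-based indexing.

l=1 r=17: -6+37=31 <63, l++
l=2 r=17: -5+37=32 <63, l++
l=3 r=17: -4+37=33 <63, l++
l=4 r=17: 0+37=37 <63, l++
l=5 r=17: 1+37=38 <63, l++
l=6 r=17: 6+37=43 <63, l++
l=7 r=17: 7+37=44 <63, l++
l=8 r=17: 12+37=49 <63, l++
l=9 r=17: 16+37=53 <63, l++
l=10 r=17: 18+37=55 <63, l++
l=11 r=17: 21+37=58 <63, l++

l=12, r=17, sum=62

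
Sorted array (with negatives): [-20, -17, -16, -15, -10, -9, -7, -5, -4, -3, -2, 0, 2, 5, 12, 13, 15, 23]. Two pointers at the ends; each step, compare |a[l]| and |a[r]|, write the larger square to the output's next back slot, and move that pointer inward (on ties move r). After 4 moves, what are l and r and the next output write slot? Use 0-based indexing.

l=3, r=16, next write slot=13

l=0 r=17: |-20|<=|23| out[17]=529, r--
l=0 r=16: |-20|>|15| out[16]=400, l++
l=1 r=16: |-17|>|15| out[15]=289, l++
l=2 r=16: |-16|>|15| out[14]=256, l++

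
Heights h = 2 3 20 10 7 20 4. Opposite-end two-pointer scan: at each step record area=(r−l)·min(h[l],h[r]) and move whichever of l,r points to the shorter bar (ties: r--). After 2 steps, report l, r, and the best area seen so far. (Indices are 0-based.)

l=2, r=6, best area=15

l=0 r=6: min(2,4)*6=12 best=12 *, l++
l=1 r=6: min(3,4)*5=15 best=15 *, l++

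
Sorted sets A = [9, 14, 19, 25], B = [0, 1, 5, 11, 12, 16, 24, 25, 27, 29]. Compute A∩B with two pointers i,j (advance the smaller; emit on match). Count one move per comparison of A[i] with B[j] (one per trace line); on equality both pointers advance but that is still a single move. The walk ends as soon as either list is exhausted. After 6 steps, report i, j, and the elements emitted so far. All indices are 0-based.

i=1, j=5, emitted=[]

[i=0,j=0] 9>0 → j++
[i=0,j=1] 9>1 → j++
[i=0,j=2] 9>5 → j++
[i=0,j=3] 9<11 → i++
[i=1,j=3] 14>11 → j++
[i=1,j=4] 14>12 → j++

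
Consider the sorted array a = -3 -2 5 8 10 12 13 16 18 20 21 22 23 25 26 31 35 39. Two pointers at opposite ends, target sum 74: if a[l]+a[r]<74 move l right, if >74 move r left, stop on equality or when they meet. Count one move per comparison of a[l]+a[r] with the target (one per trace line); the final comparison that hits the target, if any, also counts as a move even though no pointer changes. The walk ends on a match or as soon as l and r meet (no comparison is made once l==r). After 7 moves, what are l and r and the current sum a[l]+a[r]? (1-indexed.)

[1,18] -3+39=36 <74 → l++
[2,18] -2+39=37 <74 → l++
[3,18] 5+39=44 <74 → l++
[4,18] 8+39=47 <74 → l++
[5,18] 10+39=49 <74 → l++
[6,18] 12+39=51 <74 → l++
[7,18] 13+39=52 <74 → l++

l=8, r=18, sum=55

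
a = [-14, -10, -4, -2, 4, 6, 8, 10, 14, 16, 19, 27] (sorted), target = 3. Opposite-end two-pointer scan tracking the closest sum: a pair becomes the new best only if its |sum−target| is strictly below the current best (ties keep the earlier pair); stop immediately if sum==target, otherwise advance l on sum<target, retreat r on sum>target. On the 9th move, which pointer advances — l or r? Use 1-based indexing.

[1,12] -14+27=13 d=10 * → r--
[1,11] -14+19=5 d=2 * → r--
[1,10] -14+16=2 d=1 * → l++
[2,10] -10+16=6 d=3 → r--
[2,9] -10+14=4 d=1 → r--
[2,8] -10+10=0 d=3 → l++
[3,8] -4+10=6 d=3 → r--
[3,7] -4+8=4 d=1 → r--
[3,6] -4+6=2 d=1 → l++

l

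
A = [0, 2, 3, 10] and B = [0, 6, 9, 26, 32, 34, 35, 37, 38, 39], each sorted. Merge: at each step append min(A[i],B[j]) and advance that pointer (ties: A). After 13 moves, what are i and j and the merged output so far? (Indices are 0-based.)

[i=0,j=0] A[i]=0<=B[j]=0 take 0 → i++
[i=1,j=0] A[i]=2>B[j]=0 take 0 → j++
[i=1,j=1] A[i]=2<=B[j]=6 take 2 → i++
[i=2,j=1] A[i]=3<=B[j]=6 take 3 → i++
[i=3,j=1] A[i]=10>B[j]=6 take 6 → j++
[i=3,j=2] A[i]=10>B[j]=9 take 9 → j++
[i=3,j=3] A[i]=10<=B[j]=26 take 10 → i++
[i=4,j=3] A done, take B[j]=26 → j++
[i=4,j=4] A done, take B[j]=32 → j++
[i=4,j=5] A done, take B[j]=34 → j++
[i=4,j=6] A done, take B[j]=35 → j++
[i=4,j=7] A done, take B[j]=37 → j++
[i=4,j=8] A done, take B[j]=38 → j++

i=4, j=9, merged so far=[0, 0, 2, 3, 6, 9, 10, 26, 32, 34, 35, 37, 38]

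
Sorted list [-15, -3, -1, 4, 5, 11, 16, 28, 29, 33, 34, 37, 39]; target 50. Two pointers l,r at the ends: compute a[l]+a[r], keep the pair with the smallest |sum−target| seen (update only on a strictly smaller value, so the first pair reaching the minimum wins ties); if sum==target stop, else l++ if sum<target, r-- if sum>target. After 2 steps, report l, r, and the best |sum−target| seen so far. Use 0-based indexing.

l=2, r=12, best |Δ|=14

[0,12] -15+39=24 d=26 * → l++
[1,12] -3+39=36 d=14 * → l++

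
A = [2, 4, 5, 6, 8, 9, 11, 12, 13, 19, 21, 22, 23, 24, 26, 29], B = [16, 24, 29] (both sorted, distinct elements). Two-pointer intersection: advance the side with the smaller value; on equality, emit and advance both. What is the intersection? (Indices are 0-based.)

[i=0,j=0] 2<16 → i++
[i=1,j=0] 4<16 → i++
[i=2,j=0] 5<16 → i++
[i=3,j=0] 6<16 → i++
[i=4,j=0] 8<16 → i++
[i=5,j=0] 9<16 → i++
[i=6,j=0] 11<16 → i++
[i=7,j=0] 12<16 → i++
[i=8,j=0] 13<16 → i++
[i=9,j=0] 19>16 → j++
[i=9,j=1] 19<24 → i++
[i=10,j=1] 21<24 → i++
[i=11,j=1] 22<24 → i++
[i=12,j=1] 23<24 → i++
[i=13,j=1] 24==24 emit → i++,j++
[i=14,j=2] 26<29 → i++
[i=15,j=2] 29==29 emit → i++,j++

intersection = [24, 29]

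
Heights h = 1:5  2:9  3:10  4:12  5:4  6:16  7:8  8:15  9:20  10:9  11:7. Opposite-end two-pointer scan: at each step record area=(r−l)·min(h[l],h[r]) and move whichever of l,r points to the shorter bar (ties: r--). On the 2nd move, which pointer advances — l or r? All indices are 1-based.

[1,11] min(5,7)*10=50 best=50 * → l++
[2,11] min(9,7)*9=63 best=63 * → r--

r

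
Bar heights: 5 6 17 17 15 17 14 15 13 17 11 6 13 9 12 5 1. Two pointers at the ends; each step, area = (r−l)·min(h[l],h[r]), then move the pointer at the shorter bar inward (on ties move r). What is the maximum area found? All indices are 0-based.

[0,16] min(5,1)*16=16 best=16 * → r--
[0,15] min(5,5)*15=75 best=75 * → r--
[0,14] min(5,12)*14=70 best=75 → l++
[1,14] min(6,12)*13=78 best=78 * → l++
[2,14] min(17,12)*12=144 best=144 * → r--
[2,13] min(17,9)*11=99 best=144 → r--
[2,12] min(17,13)*10=130 best=144 → r--
[2,11] min(17,6)*9=54 best=144 → r--
[2,10] min(17,11)*8=88 best=144 → r--
[2,9] min(17,17)*7=119 best=144 → r--
[2,8] min(17,13)*6=78 best=144 → r--
[2,7] min(17,15)*5=75 best=144 → r--
[2,6] min(17,14)*4=56 best=144 → r--
[2,5] min(17,17)*3=51 best=144 → r--
[2,4] min(17,15)*2=30 best=144 → r--
[2,3] min(17,17)*1=17 best=144 → r--

max area = 144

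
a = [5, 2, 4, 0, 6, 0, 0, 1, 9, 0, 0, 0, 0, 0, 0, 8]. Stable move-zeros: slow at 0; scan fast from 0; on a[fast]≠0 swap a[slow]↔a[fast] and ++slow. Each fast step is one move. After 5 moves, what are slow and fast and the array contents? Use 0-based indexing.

slow=0 fast=0: a[fast]=5≠0 swap→a[0]=5, slow++,fast++
slow=1 fast=1: a[fast]=2≠0 swap→a[1]=2, slow++,fast++
slow=2 fast=2: a[fast]=4≠0 swap→a[2]=4, slow++,fast++
slow=3 fast=3: a[fast]=0, fast++
slow=3 fast=4: a[fast]=6≠0 swap→a[3]=6, slow++,fast++

slow=4, fast=5, a=[5, 2, 4, 6, 0, 0, 0, 1, 9, 0, 0, 0, 0, 0, 0, 8]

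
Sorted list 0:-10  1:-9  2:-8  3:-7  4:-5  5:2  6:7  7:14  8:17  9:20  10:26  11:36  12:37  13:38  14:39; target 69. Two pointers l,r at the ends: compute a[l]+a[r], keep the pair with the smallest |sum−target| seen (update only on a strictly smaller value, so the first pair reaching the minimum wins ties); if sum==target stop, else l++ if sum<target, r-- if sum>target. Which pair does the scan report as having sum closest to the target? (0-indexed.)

[0,14] -10+39=29 d=40 * → l++
[1,14] -9+39=30 d=39 * → l++
[2,14] -8+39=31 d=38 * → l++
[3,14] -7+39=32 d=37 * → l++
[4,14] -5+39=34 d=35 * → l++
[5,14] 2+39=41 d=28 * → l++
[6,14] 7+39=46 d=23 * → l++
[7,14] 14+39=53 d=16 * → l++
[8,14] 17+39=56 d=13 * → l++
[9,14] 20+39=59 d=10 * → l++
[10,14] 26+39=65 d=4 * → l++
[11,14] 36+39=75 d=6 → r--
[11,13] 36+38=74 d=5 → r--
[11,12] 36+37=73 d=4 → r--

pair (26, 39) with sum 65 (|Δ|=4)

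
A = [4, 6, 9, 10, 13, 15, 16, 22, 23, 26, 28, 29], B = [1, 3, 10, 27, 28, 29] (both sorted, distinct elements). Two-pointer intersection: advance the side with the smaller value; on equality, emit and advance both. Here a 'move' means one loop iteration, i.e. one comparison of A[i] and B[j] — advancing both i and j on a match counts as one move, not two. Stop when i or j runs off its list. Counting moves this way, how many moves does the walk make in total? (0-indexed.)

i=0 j=0: 4>1, j++
i=0 j=1: 4>3, j++
i=0 j=2: 4<10, i++
i=1 j=2: 6<10, i++
i=2 j=2: 9<10, i++
i=3 j=2: 10==10 emit, i++,j++
i=4 j=3: 13<27, i++
i=5 j=3: 15<27, i++
i=6 j=3: 16<27, i++
i=7 j=3: 22<27, i++
i=8 j=3: 23<27, i++
i=9 j=3: 26<27, i++
i=10 j=3: 28>27, j++
i=10 j=4: 28==28 emit, i++,j++
i=11 j=5: 29==29 emit, i++,j++

15 moves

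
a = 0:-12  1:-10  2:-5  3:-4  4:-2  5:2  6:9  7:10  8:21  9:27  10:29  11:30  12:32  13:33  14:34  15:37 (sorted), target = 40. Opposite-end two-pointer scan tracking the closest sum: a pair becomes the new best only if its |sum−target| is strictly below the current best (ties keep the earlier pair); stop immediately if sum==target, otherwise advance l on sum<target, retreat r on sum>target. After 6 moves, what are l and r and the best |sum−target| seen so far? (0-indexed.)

[0,15] -12+37=25 d=15 * → l++
[1,15] -10+37=27 d=13 * → l++
[2,15] -5+37=32 d=8 * → l++
[3,15] -4+37=33 d=7 * → l++
[4,15] -2+37=35 d=5 * → l++
[5,15] 2+37=39 d=1 * → l++

l=6, r=15, best |Δ|=1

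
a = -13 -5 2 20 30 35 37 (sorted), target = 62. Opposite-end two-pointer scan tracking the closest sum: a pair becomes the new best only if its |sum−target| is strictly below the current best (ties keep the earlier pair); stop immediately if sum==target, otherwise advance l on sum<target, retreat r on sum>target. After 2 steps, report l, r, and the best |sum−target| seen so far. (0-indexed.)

l=0 r=6: -13+37=24 d=38 *, l++
l=1 r=6: -5+37=32 d=30 *, l++

l=2, r=6, best |Δ|=30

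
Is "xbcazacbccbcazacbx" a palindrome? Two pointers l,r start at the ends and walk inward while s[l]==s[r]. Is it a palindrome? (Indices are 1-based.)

palindrome

l=1 r=18: 'x'=='x', l++,r--
l=2 r=17: 'b'=='b', l++,r--
l=3 r=16: 'c'=='c', l++,r--
l=4 r=15: 'a'=='a', l++,r--
l=5 r=14: 'z'=='z', l++,r--
l=6 r=13: 'a'=='a', l++,r--
l=7 r=12: 'c'=='c', l++,r--
l=8 r=11: 'b'=='b', l++,r--
l=9 r=10: 'c'=='c', l++,r--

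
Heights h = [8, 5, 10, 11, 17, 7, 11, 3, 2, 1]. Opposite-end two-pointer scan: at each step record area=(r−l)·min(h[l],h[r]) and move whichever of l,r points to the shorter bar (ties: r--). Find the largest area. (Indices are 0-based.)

l=0 r=9: min(8,1)*9=9 best=9 *, r--
l=0 r=8: min(8,2)*8=16 best=16 *, r--
l=0 r=7: min(8,3)*7=21 best=21 *, r--
l=0 r=6: min(8,11)*6=48 best=48 *, l++
l=1 r=6: min(5,11)*5=25 best=48, l++
l=2 r=6: min(10,11)*4=40 best=48, l++
l=3 r=6: min(11,11)*3=33 best=48, r--
l=3 r=5: min(11,7)*2=14 best=48, r--
l=3 r=4: min(11,17)*1=11 best=48, l++

max area = 48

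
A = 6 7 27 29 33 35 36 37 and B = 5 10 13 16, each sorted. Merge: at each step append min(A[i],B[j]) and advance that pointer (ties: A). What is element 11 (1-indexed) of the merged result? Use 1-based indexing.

i=1 j=1: A[i]=6>B[j]=5 take 5, j++
i=1 j=2: A[i]=6<=B[j]=10 take 6, i++
i=2 j=2: A[i]=7<=B[j]=10 take 7, i++
i=3 j=2: A[i]=27>B[j]=10 take 10, j++
i=3 j=3: A[i]=27>B[j]=13 take 13, j++
i=3 j=4: A[i]=27>B[j]=16 take 16, j++
i=3 j=5: B done, take A[i]=27, i++
i=4 j=5: B done, take A[i]=29, i++
i=5 j=5: B done, take A[i]=33, i++
i=6 j=5: B done, take A[i]=35, i++
i=7 j=5: B done, take A[i]=36, i++
i=8 j=5: B done, take A[i]=37, i++

merged[11] = 36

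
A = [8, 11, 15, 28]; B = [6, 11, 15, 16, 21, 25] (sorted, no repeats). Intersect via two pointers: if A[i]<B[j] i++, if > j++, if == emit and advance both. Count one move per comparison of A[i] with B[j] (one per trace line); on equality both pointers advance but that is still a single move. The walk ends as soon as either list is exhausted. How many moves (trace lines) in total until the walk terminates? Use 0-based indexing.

7 moves

i=0 j=0: 8>6, j++
i=0 j=1: 8<11, i++
i=1 j=1: 11==11 emit, i++,j++
i=2 j=2: 15==15 emit, i++,j++
i=3 j=3: 28>16, j++
i=3 j=4: 28>21, j++
i=3 j=5: 28>25, j++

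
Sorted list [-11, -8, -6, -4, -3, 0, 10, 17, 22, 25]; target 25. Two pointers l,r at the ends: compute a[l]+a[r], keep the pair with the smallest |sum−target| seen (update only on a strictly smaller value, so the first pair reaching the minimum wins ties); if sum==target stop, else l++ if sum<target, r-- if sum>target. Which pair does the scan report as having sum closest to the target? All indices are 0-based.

pair (0, 25) with sum 25 (|Δ|=0)

l=0 r=9: -11+25=14 d=11 *, l++
l=1 r=9: -8+25=17 d=8 *, l++
l=2 r=9: -6+25=19 d=6 *, l++
l=3 r=9: -4+25=21 d=4 *, l++
l=4 r=9: -3+25=22 d=3 *, l++
l=5 r=9: 0+25=25 d=0 *, stop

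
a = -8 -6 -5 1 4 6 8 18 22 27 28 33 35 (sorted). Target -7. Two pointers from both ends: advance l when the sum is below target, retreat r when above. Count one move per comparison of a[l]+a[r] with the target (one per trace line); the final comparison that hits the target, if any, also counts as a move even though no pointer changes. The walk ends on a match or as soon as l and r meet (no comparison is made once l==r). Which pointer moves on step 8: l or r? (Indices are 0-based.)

l=0 r=12: -8+35=27 >-7, r--
l=0 r=11: -8+33=25 >-7, r--
l=0 r=10: -8+28=20 >-7, r--
l=0 r=9: -8+27=19 >-7, r--
l=0 r=8: -8+22=14 >-7, r--
l=0 r=7: -8+18=10 >-7, r--
l=0 r=6: -8+8=0 >-7, r--
l=0 r=5: -8+6=-2 >-7, r--

r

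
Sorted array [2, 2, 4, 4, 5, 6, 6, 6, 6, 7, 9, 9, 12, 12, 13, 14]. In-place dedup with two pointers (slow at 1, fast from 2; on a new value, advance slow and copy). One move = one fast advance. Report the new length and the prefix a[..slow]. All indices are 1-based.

length 9; prefix = [2, 4, 5, 6, 7, 9, 12, 13, 14]

slow=1 fast=2: a[fast]=2=a[slow] dup, fast++
slow=1 fast=3: a[fast]=4≠a[slow]=2 write a[2]=4, slow++,fast++
slow=2 fast=4: a[fast]=4=a[slow] dup, fast++
slow=2 fast=5: a[fast]=5≠a[slow]=4 write a[3]=5, slow++,fast++
slow=3 fast=6: a[fast]=6≠a[slow]=5 write a[4]=6, slow++,fast++
slow=4 fast=7: a[fast]=6=a[slow] dup, fast++
slow=4 fast=8: a[fast]=6=a[slow] dup, fast++
slow=4 fast=9: a[fast]=6=a[slow] dup, fast++
slow=4 fast=10: a[fast]=7≠a[slow]=6 write a[5]=7, slow++,fast++
slow=5 fast=11: a[fast]=9≠a[slow]=7 write a[6]=9, slow++,fast++
slow=6 fast=12: a[fast]=9=a[slow] dup, fast++
slow=6 fast=13: a[fast]=12≠a[slow]=9 write a[7]=12, slow++,fast++
slow=7 fast=14: a[fast]=12=a[slow] dup, fast++
slow=7 fast=15: a[fast]=13≠a[slow]=12 write a[8]=13, slow++,fast++
slow=8 fast=16: a[fast]=14≠a[slow]=13 write a[9]=14, slow++,fast++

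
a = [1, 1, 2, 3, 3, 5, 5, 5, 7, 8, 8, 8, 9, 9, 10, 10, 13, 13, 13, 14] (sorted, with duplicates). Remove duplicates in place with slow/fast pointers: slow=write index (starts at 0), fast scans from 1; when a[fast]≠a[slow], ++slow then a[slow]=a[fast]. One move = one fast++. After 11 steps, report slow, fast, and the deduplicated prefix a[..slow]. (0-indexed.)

slow=0 fast=1: a[fast]=1=a[slow] dup, fast++
slow=0 fast=2: a[fast]=2≠a[slow]=1 write a[1]=2, slow++,fast++
slow=1 fast=3: a[fast]=3≠a[slow]=2 write a[2]=3, slow++,fast++
slow=2 fast=4: a[fast]=3=a[slow] dup, fast++
slow=2 fast=5: a[fast]=5≠a[slow]=3 write a[3]=5, slow++,fast++
slow=3 fast=6: a[fast]=5=a[slow] dup, fast++
slow=3 fast=7: a[fast]=5=a[slow] dup, fast++
slow=3 fast=8: a[fast]=7≠a[slow]=5 write a[4]=7, slow++,fast++
slow=4 fast=9: a[fast]=8≠a[slow]=7 write a[5]=8, slow++,fast++
slow=5 fast=10: a[fast]=8=a[slow] dup, fast++
slow=5 fast=11: a[fast]=8=a[slow] dup, fast++

slow=5, fast=12, prefix=[1, 2, 3, 5, 7, 8]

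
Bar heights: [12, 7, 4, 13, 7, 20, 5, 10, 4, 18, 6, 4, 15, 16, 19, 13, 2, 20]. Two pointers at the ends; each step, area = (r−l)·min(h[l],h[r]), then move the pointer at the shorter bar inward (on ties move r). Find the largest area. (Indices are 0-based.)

max area = 240

l=0 r=17: min(12,20)*17=204 best=204 *, l++
l=1 r=17: min(7,20)*16=112 best=204, l++
l=2 r=17: min(4,20)*15=60 best=204, l++
l=3 r=17: min(13,20)*14=182 best=204, l++
l=4 r=17: min(7,20)*13=91 best=204, l++
l=5 r=17: min(20,20)*12=240 best=240 *, r--
l=5 r=16: min(20,2)*11=22 best=240, r--
l=5 r=15: min(20,13)*10=130 best=240, r--
l=5 r=14: min(20,19)*9=171 best=240, r--
l=5 r=13: min(20,16)*8=128 best=240, r--
l=5 r=12: min(20,15)*7=105 best=240, r--
l=5 r=11: min(20,4)*6=24 best=240, r--
l=5 r=10: min(20,6)*5=30 best=240, r--
l=5 r=9: min(20,18)*4=72 best=240, r--
l=5 r=8: min(20,4)*3=12 best=240, r--
l=5 r=7: min(20,10)*2=20 best=240, r--
l=5 r=6: min(20,5)*1=5 best=240, r--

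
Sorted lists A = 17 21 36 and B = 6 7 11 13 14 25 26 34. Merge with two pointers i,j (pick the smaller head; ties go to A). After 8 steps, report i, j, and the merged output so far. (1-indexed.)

i=1 j=1: A[i]=17>B[j]=6 take 6, j++
i=1 j=2: A[i]=17>B[j]=7 take 7, j++
i=1 j=3: A[i]=17>B[j]=11 take 11, j++
i=1 j=4: A[i]=17>B[j]=13 take 13, j++
i=1 j=5: A[i]=17>B[j]=14 take 14, j++
i=1 j=6: A[i]=17<=B[j]=25 take 17, i++
i=2 j=6: A[i]=21<=B[j]=25 take 21, i++
i=3 j=6: A[i]=36>B[j]=25 take 25, j++

i=3, j=7, merged so far=[6, 7, 11, 13, 14, 17, 21, 25]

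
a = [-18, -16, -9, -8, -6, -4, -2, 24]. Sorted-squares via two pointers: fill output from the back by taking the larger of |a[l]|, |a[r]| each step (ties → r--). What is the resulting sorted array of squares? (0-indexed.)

[0,7] |-18|<=|24| out[7]=576 → r--
[0,6] |-18|>|-2| out[6]=324 → l++
[1,6] |-16|>|-2| out[5]=256 → l++
[2,6] |-9|>|-2| out[4]=81 → l++
[3,6] |-8|>|-2| out[3]=64 → l++
[4,6] |-6|>|-2| out[2]=36 → l++
[5,6] |-4|>|-2| out[1]=16 → l++
[6,6] |-2|<=|-2| out[0]=4 → r--

[4, 16, 36, 64, 81, 256, 324, 576]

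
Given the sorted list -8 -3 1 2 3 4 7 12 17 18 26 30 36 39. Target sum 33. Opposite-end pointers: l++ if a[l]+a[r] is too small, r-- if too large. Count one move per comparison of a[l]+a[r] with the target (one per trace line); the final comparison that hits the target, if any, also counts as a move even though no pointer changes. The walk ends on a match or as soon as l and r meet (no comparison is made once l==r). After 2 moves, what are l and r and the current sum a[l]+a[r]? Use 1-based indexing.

l=2, r=13, sum=33

l=1 r=14: -8+39=31 <33, l++
l=2 r=14: -3+39=36 >33, r--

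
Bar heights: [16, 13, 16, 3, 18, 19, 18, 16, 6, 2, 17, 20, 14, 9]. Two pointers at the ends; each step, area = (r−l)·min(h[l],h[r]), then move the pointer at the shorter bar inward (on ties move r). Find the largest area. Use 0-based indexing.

max area = 176

l=0 r=13: min(16,9)*13=117 best=117 *, r--
l=0 r=12: min(16,14)*12=168 best=168 *, r--
l=0 r=11: min(16,20)*11=176 best=176 *, l++
l=1 r=11: min(13,20)*10=130 best=176, l++
l=2 r=11: min(16,20)*9=144 best=176, l++
l=3 r=11: min(3,20)*8=24 best=176, l++
l=4 r=11: min(18,20)*7=126 best=176, l++
l=5 r=11: min(19,20)*6=114 best=176, l++
l=6 r=11: min(18,20)*5=90 best=176, l++
l=7 r=11: min(16,20)*4=64 best=176, l++
l=8 r=11: min(6,20)*3=18 best=176, l++
l=9 r=11: min(2,20)*2=4 best=176, l++
l=10 r=11: min(17,20)*1=17 best=176, l++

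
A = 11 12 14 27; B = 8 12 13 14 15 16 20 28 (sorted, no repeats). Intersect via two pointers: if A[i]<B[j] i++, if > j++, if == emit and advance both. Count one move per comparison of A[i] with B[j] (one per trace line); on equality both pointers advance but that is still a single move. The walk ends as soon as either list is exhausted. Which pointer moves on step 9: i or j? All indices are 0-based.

i

i=0 j=0: 11>8, j++
i=0 j=1: 11<12, i++
i=1 j=1: 12==12 emit, i++,j++
i=2 j=2: 14>13, j++
i=2 j=3: 14==14 emit, i++,j++
i=3 j=4: 27>15, j++
i=3 j=5: 27>16, j++
i=3 j=6: 27>20, j++
i=3 j=7: 27<28, i++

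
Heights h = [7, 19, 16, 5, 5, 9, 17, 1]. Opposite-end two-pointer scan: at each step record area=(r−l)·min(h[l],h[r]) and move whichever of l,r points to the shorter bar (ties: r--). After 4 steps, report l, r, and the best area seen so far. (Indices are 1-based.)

[1,8] min(7,1)*7=7 best=7 * → r--
[1,7] min(7,17)*6=42 best=42 * → l++
[2,7] min(19,17)*5=85 best=85 * → r--
[2,6] min(19,9)*4=36 best=85 → r--

l=2, r=5, best area=85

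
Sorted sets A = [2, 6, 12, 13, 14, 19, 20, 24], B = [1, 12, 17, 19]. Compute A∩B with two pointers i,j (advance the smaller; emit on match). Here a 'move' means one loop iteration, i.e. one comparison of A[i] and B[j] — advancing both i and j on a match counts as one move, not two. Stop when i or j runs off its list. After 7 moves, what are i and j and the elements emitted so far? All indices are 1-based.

i=1 j=1: 2>1, j++
i=1 j=2: 2<12, i++
i=2 j=2: 6<12, i++
i=3 j=2: 12==12 emit, i++,j++
i=4 j=3: 13<17, i++
i=5 j=3: 14<17, i++
i=6 j=3: 19>17, j++

i=6, j=4, emitted=[12]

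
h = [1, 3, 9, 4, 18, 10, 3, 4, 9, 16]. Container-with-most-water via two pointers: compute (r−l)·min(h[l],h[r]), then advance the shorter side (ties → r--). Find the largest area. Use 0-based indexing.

max area = 80

l=0 r=9: min(1,16)*9=9 best=9 *, l++
l=1 r=9: min(3,16)*8=24 best=24 *, l++
l=2 r=9: min(9,16)*7=63 best=63 *, l++
l=3 r=9: min(4,16)*6=24 best=63, l++
l=4 r=9: min(18,16)*5=80 best=80 *, r--
l=4 r=8: min(18,9)*4=36 best=80, r--
l=4 r=7: min(18,4)*3=12 best=80, r--
l=4 r=6: min(18,3)*2=6 best=80, r--
l=4 r=5: min(18,10)*1=10 best=80, r--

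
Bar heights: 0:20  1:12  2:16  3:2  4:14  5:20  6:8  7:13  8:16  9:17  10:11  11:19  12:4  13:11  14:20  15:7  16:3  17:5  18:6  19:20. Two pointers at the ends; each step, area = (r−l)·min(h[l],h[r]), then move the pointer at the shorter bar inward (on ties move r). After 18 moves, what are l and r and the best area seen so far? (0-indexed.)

l=0, r=1, best area=380

l=0 r=19: min(20,20)*19=380 best=380 *, r--
l=0 r=18: min(20,6)*18=108 best=380, r--
l=0 r=17: min(20,5)*17=85 best=380, r--
l=0 r=16: min(20,3)*16=48 best=380, r--
l=0 r=15: min(20,7)*15=105 best=380, r--
l=0 r=14: min(20,20)*14=280 best=380, r--
l=0 r=13: min(20,11)*13=143 best=380, r--
l=0 r=12: min(20,4)*12=48 best=380, r--
l=0 r=11: min(20,19)*11=209 best=380, r--
l=0 r=10: min(20,11)*10=110 best=380, r--
l=0 r=9: min(20,17)*9=153 best=380, r--
l=0 r=8: min(20,16)*8=128 best=380, r--
l=0 r=7: min(20,13)*7=91 best=380, r--
l=0 r=6: min(20,8)*6=48 best=380, r--
l=0 r=5: min(20,20)*5=100 best=380, r--
l=0 r=4: min(20,14)*4=56 best=380, r--
l=0 r=3: min(20,2)*3=6 best=380, r--
l=0 r=2: min(20,16)*2=32 best=380, r--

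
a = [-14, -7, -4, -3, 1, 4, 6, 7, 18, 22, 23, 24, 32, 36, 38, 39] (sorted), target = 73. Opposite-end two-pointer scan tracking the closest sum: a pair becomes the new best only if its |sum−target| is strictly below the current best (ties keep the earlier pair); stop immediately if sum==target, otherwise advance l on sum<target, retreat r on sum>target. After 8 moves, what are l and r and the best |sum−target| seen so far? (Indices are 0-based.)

[0,15] -14+39=25 d=48 * → l++
[1,15] -7+39=32 d=41 * → l++
[2,15] -4+39=35 d=38 * → l++
[3,15] -3+39=36 d=37 * → l++
[4,15] 1+39=40 d=33 * → l++
[5,15] 4+39=43 d=30 * → l++
[6,15] 6+39=45 d=28 * → l++
[7,15] 7+39=46 d=27 * → l++

l=8, r=15, best |Δ|=27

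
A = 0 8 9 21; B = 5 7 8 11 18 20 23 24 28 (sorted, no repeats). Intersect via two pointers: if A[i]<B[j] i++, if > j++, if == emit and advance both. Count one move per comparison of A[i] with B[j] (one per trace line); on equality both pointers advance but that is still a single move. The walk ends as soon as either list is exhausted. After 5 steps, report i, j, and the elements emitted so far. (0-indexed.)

i=0 j=0: 0<5, i++
i=1 j=0: 8>5, j++
i=1 j=1: 8>7, j++
i=1 j=2: 8==8 emit, i++,j++
i=2 j=3: 9<11, i++

i=3, j=3, emitted=[8]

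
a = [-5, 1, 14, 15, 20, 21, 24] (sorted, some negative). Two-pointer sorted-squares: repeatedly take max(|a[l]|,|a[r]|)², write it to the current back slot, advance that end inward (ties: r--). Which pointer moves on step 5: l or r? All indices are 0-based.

r

[0,6] |-5|<=|24| out[6]=576 → r--
[0,5] |-5|<=|21| out[5]=441 → r--
[0,4] |-5|<=|20| out[4]=400 → r--
[0,3] |-5|<=|15| out[3]=225 → r--
[0,2] |-5|<=|14| out[2]=196 → r--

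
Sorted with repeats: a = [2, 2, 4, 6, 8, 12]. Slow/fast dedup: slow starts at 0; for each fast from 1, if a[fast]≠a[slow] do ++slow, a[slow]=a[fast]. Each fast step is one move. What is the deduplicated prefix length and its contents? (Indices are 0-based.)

(s=0,f=1) a[fast]=2=a[slow] dup → fast++
(s=0,f=2) a[fast]=4≠a[slow]=2 write a[1]=4 → slow++,fast++
(s=1,f=3) a[fast]=6≠a[slow]=4 write a[2]=6 → slow++,fast++
(s=2,f=4) a[fast]=8≠a[slow]=6 write a[3]=8 → slow++,fast++
(s=3,f=5) a[fast]=12≠a[slow]=8 write a[4]=12 → slow++,fast++

length 5; prefix = [2, 4, 6, 8, 12]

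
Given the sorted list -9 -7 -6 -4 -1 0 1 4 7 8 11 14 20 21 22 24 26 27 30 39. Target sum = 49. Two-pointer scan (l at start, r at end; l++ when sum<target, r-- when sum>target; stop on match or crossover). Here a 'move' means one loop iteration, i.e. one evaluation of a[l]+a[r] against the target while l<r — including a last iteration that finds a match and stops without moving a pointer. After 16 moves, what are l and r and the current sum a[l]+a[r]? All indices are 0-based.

l=14, r=17, sum=49

l=0 r=19: -9+39=30 <49, l++
l=1 r=19: -7+39=32 <49, l++
l=2 r=19: -6+39=33 <49, l++
l=3 r=19: -4+39=35 <49, l++
l=4 r=19: -1+39=38 <49, l++
l=5 r=19: 0+39=39 <49, l++
l=6 r=19: 1+39=40 <49, l++
l=7 r=19: 4+39=43 <49, l++
l=8 r=19: 7+39=46 <49, l++
l=9 r=19: 8+39=47 <49, l++
l=10 r=19: 11+39=50 >49, r--
l=10 r=18: 11+30=41 <49, l++
l=11 r=18: 14+30=44 <49, l++
l=12 r=18: 20+30=50 >49, r--
l=12 r=17: 20+27=47 <49, l++
l=13 r=17: 21+27=48 <49, l++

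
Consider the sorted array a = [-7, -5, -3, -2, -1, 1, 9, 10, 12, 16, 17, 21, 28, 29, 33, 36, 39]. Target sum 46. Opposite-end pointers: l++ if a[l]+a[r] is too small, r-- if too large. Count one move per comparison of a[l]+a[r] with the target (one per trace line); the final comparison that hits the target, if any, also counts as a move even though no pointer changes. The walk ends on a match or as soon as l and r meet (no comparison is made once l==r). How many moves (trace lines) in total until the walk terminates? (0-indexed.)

l=0 r=16: -7+39=32 <46, l++
l=1 r=16: -5+39=34 <46, l++
l=2 r=16: -3+39=36 <46, l++
l=3 r=16: -2+39=37 <46, l++
l=4 r=16: -1+39=38 <46, l++
l=5 r=16: 1+39=40 <46, l++
l=6 r=16: 9+39=48 >46, r--
l=6 r=15: 9+36=45 <46, l++
l=7 r=15: 10+36=46, found

9 moves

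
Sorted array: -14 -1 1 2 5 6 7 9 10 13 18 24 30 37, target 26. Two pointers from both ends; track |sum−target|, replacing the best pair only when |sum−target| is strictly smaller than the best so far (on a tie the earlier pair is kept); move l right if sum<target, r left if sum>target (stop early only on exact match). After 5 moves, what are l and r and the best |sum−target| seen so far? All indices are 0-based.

l=0 r=13: -14+37=23 d=3 *, l++
l=1 r=13: -1+37=36 d=10, r--
l=1 r=12: -1+30=29 d=3, r--
l=1 r=11: -1+24=23 d=3, l++
l=2 r=11: 1+24=25 d=1 *, l++

l=3, r=11, best |Δ|=1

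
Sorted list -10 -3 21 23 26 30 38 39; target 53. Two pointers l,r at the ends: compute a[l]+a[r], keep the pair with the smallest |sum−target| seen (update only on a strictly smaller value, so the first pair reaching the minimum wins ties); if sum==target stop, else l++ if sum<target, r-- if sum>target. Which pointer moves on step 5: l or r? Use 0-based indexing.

[0,7] -10+39=29 d=24 * → l++
[1,7] -3+39=36 d=17 * → l++
[2,7] 21+39=60 d=7 * → r--
[2,6] 21+38=59 d=6 * → r--
[2,5] 21+30=51 d=2 * → l++

l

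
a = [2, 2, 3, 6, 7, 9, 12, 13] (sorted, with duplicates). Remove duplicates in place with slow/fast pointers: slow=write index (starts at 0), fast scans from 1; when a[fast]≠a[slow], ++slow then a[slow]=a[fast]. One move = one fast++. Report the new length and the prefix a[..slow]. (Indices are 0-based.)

length 7; prefix = [2, 3, 6, 7, 9, 12, 13]

(s=0,f=1) a[fast]=2=a[slow] dup → fast++
(s=0,f=2) a[fast]=3≠a[slow]=2 write a[1]=3 → slow++,fast++
(s=1,f=3) a[fast]=6≠a[slow]=3 write a[2]=6 → slow++,fast++
(s=2,f=4) a[fast]=7≠a[slow]=6 write a[3]=7 → slow++,fast++
(s=3,f=5) a[fast]=9≠a[slow]=7 write a[4]=9 → slow++,fast++
(s=4,f=6) a[fast]=12≠a[slow]=9 write a[5]=12 → slow++,fast++
(s=5,f=7) a[fast]=13≠a[slow]=12 write a[6]=13 → slow++,fast++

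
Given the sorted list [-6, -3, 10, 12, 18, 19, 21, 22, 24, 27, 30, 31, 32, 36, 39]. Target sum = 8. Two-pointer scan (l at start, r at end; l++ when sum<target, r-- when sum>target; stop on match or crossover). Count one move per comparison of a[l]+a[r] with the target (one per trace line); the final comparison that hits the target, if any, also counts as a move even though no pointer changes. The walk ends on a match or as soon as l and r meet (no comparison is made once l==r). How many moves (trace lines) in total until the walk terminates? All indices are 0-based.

14 moves

l=0 r=14: -6+39=33 >8, r--
l=0 r=13: -6+36=30 >8, r--
l=0 r=12: -6+32=26 >8, r--
l=0 r=11: -6+31=25 >8, r--
l=0 r=10: -6+30=24 >8, r--
l=0 r=9: -6+27=21 >8, r--
l=0 r=8: -6+24=18 >8, r--
l=0 r=7: -6+22=16 >8, r--
l=0 r=6: -6+21=15 >8, r--
l=0 r=5: -6+19=13 >8, r--
l=0 r=4: -6+18=12 >8, r--
l=0 r=3: -6+12=6 <8, l++
l=1 r=3: -3+12=9 >8, r--
l=1 r=2: -3+10=7 <8, l++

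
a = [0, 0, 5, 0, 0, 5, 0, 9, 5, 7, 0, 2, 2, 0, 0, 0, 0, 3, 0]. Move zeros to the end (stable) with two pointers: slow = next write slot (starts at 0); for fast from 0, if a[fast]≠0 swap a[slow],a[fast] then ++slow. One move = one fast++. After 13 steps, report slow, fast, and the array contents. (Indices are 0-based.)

(s=0,f=0) a[fast]=0 → fast++
(s=0,f=1) a[fast]=0 → fast++
(s=0,f=2) a[fast]=5≠0 swap→a[0]=5 → slow++,fast++
(s=1,f=3) a[fast]=0 → fast++
(s=1,f=4) a[fast]=0 → fast++
(s=1,f=5) a[fast]=5≠0 swap→a[1]=5 → slow++,fast++
(s=2,f=6) a[fast]=0 → fast++
(s=2,f=7) a[fast]=9≠0 swap→a[2]=9 → slow++,fast++
(s=3,f=8) a[fast]=5≠0 swap→a[3]=5 → slow++,fast++
(s=4,f=9) a[fast]=7≠0 swap→a[4]=7 → slow++,fast++
(s=5,f=10) a[fast]=0 → fast++
(s=5,f=11) a[fast]=2≠0 swap→a[5]=2 → slow++,fast++
(s=6,f=12) a[fast]=2≠0 swap→a[6]=2 → slow++,fast++

slow=7, fast=13, a=[5, 5, 9, 5, 7, 2, 2, 0, 0, 0, 0, 0, 0, 0, 0, 0, 0, 3, 0]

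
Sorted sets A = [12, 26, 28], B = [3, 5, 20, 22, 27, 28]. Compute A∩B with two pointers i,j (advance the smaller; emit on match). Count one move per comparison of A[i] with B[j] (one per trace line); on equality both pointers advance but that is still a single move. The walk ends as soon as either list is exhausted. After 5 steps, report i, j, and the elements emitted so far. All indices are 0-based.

[i=0,j=0] 12>3 → j++
[i=0,j=1] 12>5 → j++
[i=0,j=2] 12<20 → i++
[i=1,j=2] 26>20 → j++
[i=1,j=3] 26>22 → j++

i=1, j=4, emitted=[]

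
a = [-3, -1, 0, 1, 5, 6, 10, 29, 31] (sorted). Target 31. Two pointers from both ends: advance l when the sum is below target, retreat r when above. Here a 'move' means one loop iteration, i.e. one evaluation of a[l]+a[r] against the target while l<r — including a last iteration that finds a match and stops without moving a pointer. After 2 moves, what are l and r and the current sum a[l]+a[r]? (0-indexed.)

l=0 r=8: -3+31=28 <31, l++
l=1 r=8: -1+31=30 <31, l++

l=2, r=8, sum=31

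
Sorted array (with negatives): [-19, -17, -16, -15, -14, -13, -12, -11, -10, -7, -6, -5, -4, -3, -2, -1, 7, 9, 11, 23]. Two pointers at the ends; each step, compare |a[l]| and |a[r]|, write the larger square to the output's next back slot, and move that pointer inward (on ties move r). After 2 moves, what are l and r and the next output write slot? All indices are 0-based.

l=0 r=19: |-19|<=|23| out[19]=529, r--
l=0 r=18: |-19|>|11| out[18]=361, l++

l=1, r=18, next write slot=17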